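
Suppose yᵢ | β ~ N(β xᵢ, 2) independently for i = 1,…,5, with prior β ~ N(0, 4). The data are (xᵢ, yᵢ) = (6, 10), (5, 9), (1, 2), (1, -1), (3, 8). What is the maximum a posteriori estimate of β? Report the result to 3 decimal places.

β̂_MAP = 1.793

log p(β | y) = −Σ(yᵢ − βxᵢ)²/(2·2) − β²/(2·4) + const.
Setting the derivative to zero: Σxᵢ(yᵢ − βxᵢ)/2 − β/4 = 0, so β = Σxᵢyᵢ / (Σxᵢ² + σ²/τ²).
Σxᵢyᵢ = 6·10 + 5·9 + 1·2 + 1·(-1) + 3·8 = 130; Σxᵢ² = 72; σ²/τ² = 0.5.
β̂_MAP = 130 / (72 + 0.5) = 130/72.5 ≈ 1.793.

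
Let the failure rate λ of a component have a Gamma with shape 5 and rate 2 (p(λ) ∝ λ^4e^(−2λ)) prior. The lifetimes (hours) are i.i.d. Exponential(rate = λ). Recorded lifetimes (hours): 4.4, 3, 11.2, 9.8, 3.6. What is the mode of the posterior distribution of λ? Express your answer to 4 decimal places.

λ̂_MAP = 0.2647

The Exponential(rate=λ) likelihood is ∝ λ^n e^(−λΣtᵢ). Here n = 5 and Σtᵢ = 4.4 + 3 + 11.2 + 9.8 + 3.6 = 32.
Posterior ∝ λ^4e^(−2λ) · λ^5e^(−32λ) = λ^9e^(−34λ), i.e. Gamma(10, 34).
Mode = (a−1)/b = 9/34 ≈ 0.2647.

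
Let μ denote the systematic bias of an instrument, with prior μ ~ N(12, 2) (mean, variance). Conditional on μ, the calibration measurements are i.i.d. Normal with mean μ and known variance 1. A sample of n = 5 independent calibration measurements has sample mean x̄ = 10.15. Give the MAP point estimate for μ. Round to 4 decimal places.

n = 5, x̄ = 10.15.
For a Normal prior and Normal likelihood with known variance, the posterior is Normal; its mode equals its mean, the precision-weighted average.
Prior precision 1/σ₀² = 1/2 = 0.5; data precision n/σ² = 5/1 = 5.
μ̂ = (0.5·12 + 5·10.15) / (0.5 + 5) = 56.75/5.5 = 227/22 ≈ 10.3182.

μ̂_MAP = 10.3182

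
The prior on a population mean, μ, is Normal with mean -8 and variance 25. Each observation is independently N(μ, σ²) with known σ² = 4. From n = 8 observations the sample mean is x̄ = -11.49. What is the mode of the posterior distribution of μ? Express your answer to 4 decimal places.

n = 8, x̄ = -11.49.
For a Normal prior and Normal likelihood with known variance, the posterior is Normal; its mode equals its mean, the precision-weighted average.
Prior precision 1/σ₀² = 1/25 = 0.04; data precision n/σ² = 8/4 = 2.
μ̂ = (0.04·(-8) + 2·(-11.49)) / (0.04 + 2) = (-23.3)/2.04 = -1165/102 ≈ -11.4216.

μ̂_MAP = -11.4216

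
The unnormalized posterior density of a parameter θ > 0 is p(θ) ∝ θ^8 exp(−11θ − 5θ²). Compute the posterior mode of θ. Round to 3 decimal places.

θ̂_MAP = 0.500

ℓ'(θ) = 8/θ − 11 − 10θ. Setting this to zero and multiplying by θ: 10θ² + 11θ − 8 = 0.
θ = (−11 + √(11² + 4·10·8)) / (2·10) = (−11 + √441) / 20 = (−11 + 21)/20 = 1/2.
ℓ''(θ) = −8/θ² − 10 < 0, confirming a maximum.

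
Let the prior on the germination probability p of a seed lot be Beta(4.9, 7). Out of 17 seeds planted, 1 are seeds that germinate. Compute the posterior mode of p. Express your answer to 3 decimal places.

Prior: Beta(4.9, 7).
Data: 1 success in 17 trials. The binomial likelihood contributes p(1−p)^16, so the posterior is Beta(4.9+1, 7+16) = Beta(5.9, 23).
For Beta(a, b) with a, b > 1 the mode is (a−1)/(a+b−2) = 4.9/26.9 ≈ 0.182.

p̂_MAP = 0.182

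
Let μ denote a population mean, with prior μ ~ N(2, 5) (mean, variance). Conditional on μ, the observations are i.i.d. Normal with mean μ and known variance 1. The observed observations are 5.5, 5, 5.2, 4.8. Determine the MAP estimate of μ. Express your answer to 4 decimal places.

n = 4; x̄ = (5.5 + 5 + 5.2 + 4.8)/4 = 20.5/4 = 5.125.
For a Normal prior and Normal likelihood with known variance, the posterior is Normal; its mode equals its mean, the precision-weighted average.
Prior precision 1/σ₀² = 1/5 = 0.2; data precision n/σ² = 4/1 = 4.
μ̂ = (0.2·2 + 4·5.125) / (0.2 + 4) = 20.9/4.2 = 209/42 ≈ 4.9762.

μ̂_MAP = 4.9762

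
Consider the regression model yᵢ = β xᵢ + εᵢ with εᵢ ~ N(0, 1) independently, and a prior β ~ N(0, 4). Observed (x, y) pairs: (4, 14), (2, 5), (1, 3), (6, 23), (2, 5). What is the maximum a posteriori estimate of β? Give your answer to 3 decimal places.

log p(β | y) = −Σ(yᵢ − βxᵢ)²/(2·1) − β²/(2·4) + const.
Setting the derivative to zero: Σxᵢ(yᵢ − βxᵢ)/1 − β/4 = 0, so β = Σxᵢyᵢ / (Σxᵢ² + σ²/τ²).
Σxᵢyᵢ = 4·14 + 2·5 + 1·3 + 6·23 + 2·5 = 217; Σxᵢ² = 61; σ²/τ² = 0.25.
β̂_MAP = 217 / (61 + 0.25) = 217/61.25 ≈ 3.543.

β̂_MAP = 3.543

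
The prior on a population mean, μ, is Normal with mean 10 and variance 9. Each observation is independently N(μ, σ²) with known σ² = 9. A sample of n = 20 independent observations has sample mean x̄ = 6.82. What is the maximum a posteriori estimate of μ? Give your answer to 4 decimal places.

μ̂_MAP = 6.9714

n = 20, x̄ = 6.82.
For a Normal prior and Normal likelihood with known variance, the posterior is Normal; its mode equals its mean, the precision-weighted average.
Prior precision 1/σ₀² = 1/9; data precision n/σ² = 20/9.
μ̂ = ((1/9)·10 + (20/9)·6.82) / (1/9 + 20/9) = (244/15)/(7/3) = 244/35 ≈ 6.9714.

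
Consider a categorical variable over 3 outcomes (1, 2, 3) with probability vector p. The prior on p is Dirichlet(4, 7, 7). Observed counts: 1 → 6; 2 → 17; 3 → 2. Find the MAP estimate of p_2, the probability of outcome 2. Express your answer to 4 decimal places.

The posterior is Dirichlet(αᵢ + nᵢ) = Dirichlet(10, 24, 9).
For a Dirichlet(a₁,…,a_K) with all aᵢ > 1, the mode has j-th component (aⱼ − 1)/(Σaᵢ − K).
Here Σaᵢ = 43 and K = 3, so p_2 = (24 − 1)/(43 − 3) = 23/40 ≈ 0.5750.

MAP estimate: 0.5750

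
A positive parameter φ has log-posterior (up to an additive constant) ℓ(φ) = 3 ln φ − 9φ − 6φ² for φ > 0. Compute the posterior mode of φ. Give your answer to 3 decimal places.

φ̂_MAP = 0.250

ℓ'(φ) = 3/φ − 9 − 12φ. Setting this to zero and multiplying by φ: 12φ² + 9φ − 3 = 0.
φ = (−9 + √(9² + 4·12·3)) / (2·12) = (−9 + √225) / 24 = (−9 + 15)/24 = 1/4.
ℓ''(φ) = −3/φ² − 12 < 0, confirming a maximum.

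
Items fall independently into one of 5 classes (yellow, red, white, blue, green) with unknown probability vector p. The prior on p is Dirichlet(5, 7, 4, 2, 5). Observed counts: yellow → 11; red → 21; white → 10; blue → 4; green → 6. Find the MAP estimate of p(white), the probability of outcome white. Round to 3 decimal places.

MAP estimate of p(white) = 0.186

The posterior is Dirichlet(αᵢ + nᵢ) = Dirichlet(16, 28, 14, 6, 11).
For a Dirichlet(a₁,…,a_K) with all aᵢ > 1, the mode has j-th component (aⱼ − 1)/(Σaᵢ − K).
Here Σaᵢ = 75 and K = 5, so p(white) = (14 − 1)/(75 − 5) = 13/70 ≈ 0.186.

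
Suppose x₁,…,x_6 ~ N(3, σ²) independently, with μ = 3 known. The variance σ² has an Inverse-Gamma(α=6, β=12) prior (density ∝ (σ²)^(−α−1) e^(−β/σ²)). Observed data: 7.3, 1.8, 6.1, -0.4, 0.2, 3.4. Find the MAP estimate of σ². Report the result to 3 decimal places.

Sum of squared deviations about the known mean: SS = (7.3−3)² + (1.8−3)² + (6.1−3)² + (-0.4−3)² + (0.2−3)² + (3.4−3)² = 49.1.
The Normal likelihood contributes (σ²)^(−n/2) exp(−SS/(2σ²)), so the posterior is Inverse-Gamma(α + n/2, β + SS/2) = Inverse-Gamma(9, 36.55).
The mode of Inverse-Gamma(a, b) is b/(a+1) = 36.55/10 ≈ 3.655.

σ̂²_MAP = 3.655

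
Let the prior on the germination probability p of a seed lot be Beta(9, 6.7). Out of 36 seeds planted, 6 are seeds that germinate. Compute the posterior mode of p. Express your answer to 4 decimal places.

Prior: Beta(9, 6.7).
Data: 6 successes in 36 trials. The binomial likelihood contributes p^6(1−p)^30, so the posterior is Beta(9+6, 6.7+30) = Beta(15, 36.7).
For Beta(a, b) with a, b > 1 the mode is (a−1)/(a+b−2) = 14/49.7 ≈ 0.2817.

p̂_MAP = 0.2817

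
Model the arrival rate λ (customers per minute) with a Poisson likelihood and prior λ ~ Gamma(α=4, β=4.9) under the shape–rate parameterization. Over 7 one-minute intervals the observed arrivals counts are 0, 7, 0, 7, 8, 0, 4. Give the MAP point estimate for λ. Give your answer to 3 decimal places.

Σxᵢ = 0+7+0+7+8+0+4 = 26, with n = 7.
Posterior ∝ λ^3e^(−4.9λ) · λ^26e^(−7λ) = λ^29e^(−11.9λ), i.e. Gamma(shape=30, rate=11.9).
The mode of a Gamma(a, b) with a ≥ 1 (shape–rate) is (a−1)/b = 29/11.9 ≈ 2.437.

λ̂_MAP = 2.437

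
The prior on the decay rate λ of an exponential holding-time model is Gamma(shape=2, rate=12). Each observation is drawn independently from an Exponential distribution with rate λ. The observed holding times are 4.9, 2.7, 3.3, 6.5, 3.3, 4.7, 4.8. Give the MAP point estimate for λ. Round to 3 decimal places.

The Exponential(rate=λ) likelihood is ∝ λ^n e^(−λΣtᵢ). Here n = 7 and Σtᵢ = 4.9 + 2.7 + 3.3 + 6.5 + 3.3 + 4.7 + 4.8 = 30.2.
Posterior ∝ λe^(−12λ) · λ^7e^(−30.2λ) = λ^8e^(−42.2λ), i.e. Gamma(9, 42.2).
Mode = (a−1)/b = 8/42.2 ≈ 0.190.

λ̂_MAP = 0.190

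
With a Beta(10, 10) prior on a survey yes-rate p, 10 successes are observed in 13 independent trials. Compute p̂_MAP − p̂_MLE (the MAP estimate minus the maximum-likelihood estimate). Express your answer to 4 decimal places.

Posterior is Beta(20, 13); MAP = (20−1)/(33−2) = 19/31 ≈ 0.61290.
MLE ignores the prior: p̂_MLE = k/n = 10/13 ≈ 0.76923.
Difference = 19/31 − 10/13 = -63/403 ≈ -0.1563.

MAP − MLE = -0.1563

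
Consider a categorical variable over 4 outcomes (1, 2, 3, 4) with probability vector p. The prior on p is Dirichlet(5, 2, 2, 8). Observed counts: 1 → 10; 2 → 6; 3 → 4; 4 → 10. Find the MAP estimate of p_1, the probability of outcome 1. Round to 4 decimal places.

MAP estimate: 0.3256

The posterior is Dirichlet(αᵢ + nᵢ) = Dirichlet(15, 8, 6, 18).
For a Dirichlet(a₁,…,a_K) with all aᵢ > 1, the mode has j-th component (aⱼ − 1)/(Σaᵢ − K).
Here Σaᵢ = 47 and K = 4, so p_1 = (15 − 1)/(47 − 4) = 14/43 ≈ 0.3256.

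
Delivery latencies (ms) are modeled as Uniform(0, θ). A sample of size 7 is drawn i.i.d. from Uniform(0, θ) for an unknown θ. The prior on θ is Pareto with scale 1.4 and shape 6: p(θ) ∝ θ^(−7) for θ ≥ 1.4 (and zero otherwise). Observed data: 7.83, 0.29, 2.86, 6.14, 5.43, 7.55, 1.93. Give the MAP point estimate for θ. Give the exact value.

θ̂_MAP = 7.83

The Uniform(0, θ) likelihood is θ^(−n) for θ ≥ max(xᵢ), zero otherwise. Here max(xᵢ) = 7.83.
Posterior ∝ θ^(−7) · θ^(−7) = θ^(−14) on θ ≥ max(1.4, 7.83) = 7.83.
This density is strictly decreasing in θ, so the posterior mode lies at the lower boundary of the support.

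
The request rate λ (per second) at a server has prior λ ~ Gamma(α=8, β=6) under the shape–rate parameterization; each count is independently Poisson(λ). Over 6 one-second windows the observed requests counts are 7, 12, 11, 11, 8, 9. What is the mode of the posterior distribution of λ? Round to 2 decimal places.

λ̂_MAP = 5.42

Σxᵢ = 7+12+11+11+8+9 = 58, with n = 6.
Posterior ∝ λ^7e^(−6λ) · λ^58e^(−6λ) = λ^65e^(−12λ), i.e. Gamma(shape=66, rate=12).
The mode of a Gamma(a, b) with a ≥ 1 (shape–rate) is (a−1)/b = 65/12 ≈ 5.42.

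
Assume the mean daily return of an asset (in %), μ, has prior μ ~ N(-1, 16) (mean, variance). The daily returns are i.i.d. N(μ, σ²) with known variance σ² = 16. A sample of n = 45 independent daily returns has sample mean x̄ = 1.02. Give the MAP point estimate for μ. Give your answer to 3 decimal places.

n = 45, x̄ = 1.02.
For a Normal prior and Normal likelihood with known variance, the posterior is Normal; its mode equals its mean, the precision-weighted average.
Prior precision 1/σ₀² = 1/16 = 0.0625; data precision n/σ² = 45/16 = 2.8125.
μ̂ = (0.0625·(-1) + 2.8125·1.02) / (0.0625 + 2.8125) = 2.80625/2.875 = 449/460 ≈ 0.976.

μ̂_MAP = 0.976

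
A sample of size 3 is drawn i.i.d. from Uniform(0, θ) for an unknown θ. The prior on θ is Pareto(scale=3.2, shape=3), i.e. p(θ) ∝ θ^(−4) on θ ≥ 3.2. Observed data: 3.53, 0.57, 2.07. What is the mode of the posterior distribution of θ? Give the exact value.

The Uniform(0, θ) likelihood is θ^(−n) for θ ≥ max(xᵢ), zero otherwise. Here max(xᵢ) = 3.53.
Posterior ∝ θ^(−4) · θ^(−3) = θ^(−7) on θ ≥ max(3.2, 3.53) = 3.53.
This density is strictly decreasing in θ, so the posterior mode lies at the lower boundary of the support.

θ̂_MAP = 3.53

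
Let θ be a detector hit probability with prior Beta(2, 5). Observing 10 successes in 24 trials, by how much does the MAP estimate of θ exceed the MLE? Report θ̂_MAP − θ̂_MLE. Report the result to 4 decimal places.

MAP − MLE = -0.0374

Posterior is Beta(12, 19); MAP = (12−1)/(31−2) = 11/29 ≈ 0.37931.
MLE ignores the prior: θ̂_MLE = k/n = 10/24 ≈ 0.41667.
Difference = 11/29 − 10/24 = -13/348 ≈ -0.0374.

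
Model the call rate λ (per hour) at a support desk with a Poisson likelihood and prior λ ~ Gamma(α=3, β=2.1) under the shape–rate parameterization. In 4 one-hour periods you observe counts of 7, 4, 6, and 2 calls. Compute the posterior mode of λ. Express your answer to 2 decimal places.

Σxᵢ = 7+4+6+2 = 19, with n = 4.
Posterior ∝ λ^2e^(−2.1λ) · λ^19e^(−4λ) = λ^21e^(−6.1λ), i.e. Gamma(shape=22, rate=6.1).
The mode of a Gamma(a, b) with a ≥ 1 (shape–rate) is (a−1)/b = 21/6.1 ≈ 3.44.

λ̂_MAP = 3.44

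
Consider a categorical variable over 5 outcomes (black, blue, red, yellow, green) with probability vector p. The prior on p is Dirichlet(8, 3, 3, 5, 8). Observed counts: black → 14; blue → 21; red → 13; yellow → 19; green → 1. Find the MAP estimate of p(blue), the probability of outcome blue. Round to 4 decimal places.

The posterior is Dirichlet(αᵢ + nᵢ) = Dirichlet(22, 24, 16, 24, 9).
For a Dirichlet(a₁,…,a_K) with all aᵢ > 1, the mode has j-th component (aⱼ − 1)/(Σaᵢ − K).
Here Σaᵢ = 95 and K = 5, so p(blue) = (24 − 1)/(95 − 5) = 23/90 ≈ 0.2556.

MAP estimate of p(blue) = 0.2556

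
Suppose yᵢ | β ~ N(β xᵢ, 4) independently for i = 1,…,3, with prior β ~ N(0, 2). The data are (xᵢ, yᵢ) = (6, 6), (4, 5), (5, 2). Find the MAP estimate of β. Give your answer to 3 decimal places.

β̂_MAP = 0.835

log p(β | y) = −Σ(yᵢ − βxᵢ)²/(2·4) − β²/(2·2) + const.
Setting the derivative to zero: Σxᵢ(yᵢ − βxᵢ)/4 − β/2 = 0, so β = Σxᵢyᵢ / (Σxᵢ² + σ²/τ²).
Σxᵢyᵢ = 6·6 + 4·5 + 5·2 = 66; Σxᵢ² = 77; σ²/τ² = 2.
β̂_MAP = 66 / (77 + 2) = 66/79 ≈ 0.835.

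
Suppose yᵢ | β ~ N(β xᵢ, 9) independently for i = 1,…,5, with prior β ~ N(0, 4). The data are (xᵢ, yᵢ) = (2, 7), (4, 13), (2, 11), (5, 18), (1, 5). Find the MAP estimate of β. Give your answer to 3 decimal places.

log p(β | y) = −Σ(yᵢ − βxᵢ)²/(2·9) − β²/(2·4) + const.
Setting the derivative to zero: Σxᵢ(yᵢ − βxᵢ)/9 − β/4 = 0, so β = Σxᵢyᵢ / (Σxᵢ² + σ²/τ²).
Σxᵢyᵢ = 2·7 + 4·13 + 2·11 + 5·18 + 1·5 = 183; Σxᵢ² = 50; σ²/τ² = 2.25.
β̂_MAP = 183 / (50 + 2.25) = 183/52.25 ≈ 3.502.

β̂_MAP = 3.502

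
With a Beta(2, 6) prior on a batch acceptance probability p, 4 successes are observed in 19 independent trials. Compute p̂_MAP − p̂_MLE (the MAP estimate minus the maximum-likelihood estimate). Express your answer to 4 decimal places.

MAP − MLE = -0.0105

Posterior is Beta(6, 21); MAP = (6−1)/(27−2) = 5/25 ≈ 0.20000.
MLE ignores the prior: p̂_MLE = k/n = 4/19 ≈ 0.21053.
Difference = 5/25 − 4/19 = -1/95 ≈ -0.0105.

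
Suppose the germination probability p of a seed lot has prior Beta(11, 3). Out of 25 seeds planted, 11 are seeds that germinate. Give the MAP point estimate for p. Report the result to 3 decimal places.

Prior: Beta(11, 3).
Data: 11 successes in 25 trials. The binomial likelihood contributes p^11(1−p)^14, so the posterior is Beta(11+11, 3+14) = Beta(22, 17).
For Beta(a, b) with a, b > 1 the mode is (a−1)/(a+b−2) = 21/37 ≈ 0.568.

p̂_MAP = 0.568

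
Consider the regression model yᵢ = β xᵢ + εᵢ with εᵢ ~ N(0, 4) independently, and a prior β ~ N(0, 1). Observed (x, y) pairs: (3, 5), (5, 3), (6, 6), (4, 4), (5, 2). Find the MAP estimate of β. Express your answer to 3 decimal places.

log p(β | y) = −Σ(yᵢ − βxᵢ)²/(2·4) − β²/(2·1) + const.
Setting the derivative to zero: Σxᵢ(yᵢ − βxᵢ)/4 − β/1 = 0, so β = Σxᵢyᵢ / (Σxᵢ² + σ²/τ²).
Σxᵢyᵢ = 3·5 + 5·3 + 6·6 + 4·4 + 5·2 = 92; Σxᵢ² = 111; σ²/τ² = 4.
β̂_MAP = 92 / (111 + 4) = 92/115 ≈ 0.800.

β̂_MAP = 0.800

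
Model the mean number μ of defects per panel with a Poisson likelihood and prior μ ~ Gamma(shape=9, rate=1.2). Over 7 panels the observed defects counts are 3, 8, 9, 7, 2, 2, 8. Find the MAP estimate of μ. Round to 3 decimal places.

Σxᵢ = 3+8+9+7+2+2+8 = 39, with n = 7.
Posterior ∝ μ^8e^(−1.2μ) · μ^39e^(−7μ) = μ^47e^(−8.2μ), i.e. Gamma(shape=48, rate=8.2).
The mode of a Gamma(a, b) with a ≥ 1 (shape–rate) is (a−1)/b = 47/8.2 ≈ 5.732.

μ̂_MAP = 5.732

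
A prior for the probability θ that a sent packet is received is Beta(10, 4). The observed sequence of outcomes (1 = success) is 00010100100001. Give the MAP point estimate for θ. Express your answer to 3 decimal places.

Prior: Beta(10, 4).
Data: 4 successes in 14 trials (from the sequence). The binomial likelihood contributes θ^4(1−θ)^10, so the posterior is Beta(10+4, 4+10) = Beta(14, 14).
For Beta(a, b) with a, b > 1 the mode is (a−1)/(a+b−2) = 13/26 ≈ 0.500.

θ̂_MAP = 0.500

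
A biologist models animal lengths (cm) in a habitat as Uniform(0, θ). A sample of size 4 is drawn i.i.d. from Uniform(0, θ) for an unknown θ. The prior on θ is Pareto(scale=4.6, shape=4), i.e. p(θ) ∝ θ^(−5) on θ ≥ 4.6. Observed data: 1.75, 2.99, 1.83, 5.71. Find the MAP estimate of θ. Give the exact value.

The Uniform(0, θ) likelihood is θ^(−n) for θ ≥ max(xᵢ), zero otherwise. Here max(xᵢ) = 5.71.
Posterior ∝ θ^(−5) · θ^(−4) = θ^(−9) on θ ≥ max(4.6, 5.71) = 5.71.
This density is strictly decreasing in θ, so the posterior mode lies at the lower boundary of the support.

θ̂_MAP = 5.71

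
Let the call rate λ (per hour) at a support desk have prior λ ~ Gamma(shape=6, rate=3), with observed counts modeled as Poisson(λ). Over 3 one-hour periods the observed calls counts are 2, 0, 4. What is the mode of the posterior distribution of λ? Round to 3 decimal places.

Σxᵢ = 2+0+4 = 6, with n = 3.
Posterior ∝ λ^5e^(−3λ) · λ^6e^(−3λ) = λ^11e^(−6λ), i.e. Gamma(shape=12, rate=6).
The mode of a Gamma(a, b) with a ≥ 1 (shape–rate) is (a−1)/b = 11/6 ≈ 1.833.

λ̂_MAP = 1.833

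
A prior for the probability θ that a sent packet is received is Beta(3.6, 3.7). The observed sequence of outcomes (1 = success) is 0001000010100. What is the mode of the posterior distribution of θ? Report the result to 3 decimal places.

θ̂_MAP = 0.306

Prior: Beta(3.6, 3.7).
Data: 3 successes in 13 trials (from the sequence). The binomial likelihood contributes θ^3(1−θ)^10, so the posterior is Beta(3.6+3, 3.7+10) = Beta(6.6, 13.7).
For Beta(a, b) with a, b > 1 the mode is (a−1)/(a+b−2) = 5.6/18.3 ≈ 0.306.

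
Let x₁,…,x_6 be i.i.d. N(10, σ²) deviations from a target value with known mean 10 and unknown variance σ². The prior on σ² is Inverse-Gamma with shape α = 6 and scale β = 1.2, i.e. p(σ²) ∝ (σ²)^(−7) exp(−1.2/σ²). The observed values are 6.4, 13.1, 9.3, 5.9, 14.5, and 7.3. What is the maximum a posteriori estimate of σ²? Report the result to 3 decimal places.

Sum of squared deviations about the known mean: SS = (6.4−10)² + (13.1−10)² + (9.3−10)² + (5.9−10)² + (14.5−10)² + (7.3−10)² = 67.41.
The Normal likelihood contributes (σ²)^(−n/2) exp(−SS/(2σ²)), so the posterior is Inverse-Gamma(α + n/2, β + SS/2) = Inverse-Gamma(9, 34.905).
The mode of Inverse-Gamma(a, b) is b/(a+1) = 34.905/10 ≈ 3.491.

σ̂²_MAP = 3.491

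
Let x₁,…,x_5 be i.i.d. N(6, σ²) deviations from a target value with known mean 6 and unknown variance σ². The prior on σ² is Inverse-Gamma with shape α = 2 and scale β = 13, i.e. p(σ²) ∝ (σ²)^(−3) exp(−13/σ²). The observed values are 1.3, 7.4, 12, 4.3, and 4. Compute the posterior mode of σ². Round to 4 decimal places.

σ̂²_MAP = 8.4491

Sum of squared deviations about the known mean: SS = (1.3−6)² + (7.4−6)² + (12−6)² + (4.3−6)² + (4−6)² = 66.94.
The Normal likelihood contributes (σ²)^(−n/2) exp(−SS/(2σ²)), so the posterior is Inverse-Gamma(α + n/2, β + SS/2) = Inverse-Gamma(4.5, 46.47).
The mode of Inverse-Gamma(a, b) is b/(a+1) = 46.47/5.5 ≈ 8.4491.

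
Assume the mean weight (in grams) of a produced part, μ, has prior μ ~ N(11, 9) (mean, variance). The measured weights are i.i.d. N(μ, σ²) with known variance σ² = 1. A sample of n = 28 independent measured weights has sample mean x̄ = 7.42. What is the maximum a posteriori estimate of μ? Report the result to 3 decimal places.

μ̂_MAP = 7.434

n = 28, x̄ = 7.42.
For a Normal prior and Normal likelihood with known variance, the posterior is Normal; its mode equals its mean, the precision-weighted average.
Prior precision 1/σ₀² = 1/9; data precision n/σ² = 28/1 = 28.
μ̂ = ((1/9)·11 + 28·7.42) / (1/9 + 28) = (47021/225)/(253/9) = 47021/6325 ≈ 7.434.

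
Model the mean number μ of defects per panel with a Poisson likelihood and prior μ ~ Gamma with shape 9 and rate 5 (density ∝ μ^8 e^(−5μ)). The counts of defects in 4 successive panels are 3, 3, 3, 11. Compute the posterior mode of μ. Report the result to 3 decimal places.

Σxᵢ = 3+3+3+11 = 20, with n = 4.
Posterior ∝ μ^8e^(−5μ) · μ^20e^(−4μ) = μ^28e^(−9μ), i.e. Gamma(shape=29, rate=9).
The mode of a Gamma(a, b) with a ≥ 1 (shape–rate) is (a−1)/b = 28/9 ≈ 3.111.

μ̂_MAP = 3.111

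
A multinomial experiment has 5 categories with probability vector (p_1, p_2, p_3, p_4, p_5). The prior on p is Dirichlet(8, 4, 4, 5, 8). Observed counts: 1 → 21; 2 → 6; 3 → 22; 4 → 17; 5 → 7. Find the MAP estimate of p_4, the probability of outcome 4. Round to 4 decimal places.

MAP estimate: 0.2165

The posterior is Dirichlet(αᵢ + nᵢ) = Dirichlet(29, 10, 26, 22, 15).
For a Dirichlet(a₁,…,a_K) with all aᵢ > 1, the mode has j-th component (aⱼ − 1)/(Σaᵢ − K).
Here Σaᵢ = 102 and K = 5, so p_4 = (22 − 1)/(102 − 5) = 21/97 ≈ 0.2165.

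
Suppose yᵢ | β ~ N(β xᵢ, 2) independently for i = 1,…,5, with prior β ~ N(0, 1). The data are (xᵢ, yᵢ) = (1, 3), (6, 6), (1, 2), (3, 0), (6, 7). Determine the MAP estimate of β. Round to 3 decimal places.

log p(β | y) = −Σ(yᵢ − βxᵢ)²/(2·2) − β²/(2·1) + const.
Setting the derivative to zero: Σxᵢ(yᵢ − βxᵢ)/2 − β/1 = 0, so β = Σxᵢyᵢ / (Σxᵢ² + σ²/τ²).
Σxᵢyᵢ = 1·3 + 6·6 + 1·2 + 3·0 + 6·7 = 83; Σxᵢ² = 83; σ²/τ² = 2.
β̂_MAP = 83 / (83 + 2) = 83/85 ≈ 0.976.

β̂_MAP = 0.976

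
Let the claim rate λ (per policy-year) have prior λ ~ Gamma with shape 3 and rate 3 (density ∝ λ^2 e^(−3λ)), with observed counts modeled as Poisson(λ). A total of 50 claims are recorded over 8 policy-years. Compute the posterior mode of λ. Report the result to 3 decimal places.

Σxᵢ = 50, n = 8.
Posterior ∝ λ^2e^(−3λ) · λ^50e^(−8λ) = λ^52e^(−11λ), i.e. Gamma(shape=53, rate=11).
The mode of a Gamma(a, b) with a ≥ 1 (shape–rate) is (a−1)/b = 52/11 ≈ 4.727.

λ̂_MAP = 4.727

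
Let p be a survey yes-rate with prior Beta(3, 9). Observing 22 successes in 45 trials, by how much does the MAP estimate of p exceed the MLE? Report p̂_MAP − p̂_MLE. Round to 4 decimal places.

MAP − MLE = -0.0525

Posterior is Beta(25, 32); MAP = (25−1)/(57−2) = 24/55 ≈ 0.43636.
MLE ignores the prior: p̂_MLE = k/n = 22/45 ≈ 0.48889.
Difference = 24/55 − 22/45 = -26/495 ≈ -0.0525.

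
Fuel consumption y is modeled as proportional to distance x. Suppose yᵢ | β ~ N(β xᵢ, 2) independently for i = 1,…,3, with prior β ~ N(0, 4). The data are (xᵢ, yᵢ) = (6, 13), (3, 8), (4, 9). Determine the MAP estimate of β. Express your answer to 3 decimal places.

log p(β | y) = −Σ(yᵢ − βxᵢ)²/(2·2) − β²/(2·4) + const.
Setting the derivative to zero: Σxᵢ(yᵢ − βxᵢ)/2 − β/4 = 0, so β = Σxᵢyᵢ / (Σxᵢ² + σ²/τ²).
Σxᵢyᵢ = 6·13 + 3·8 + 4·9 = 138; Σxᵢ² = 61; σ²/τ² = 0.5.
β̂_MAP = 138 / (61 + 0.5) = 138/61.5 ≈ 2.244.

β̂_MAP = 2.244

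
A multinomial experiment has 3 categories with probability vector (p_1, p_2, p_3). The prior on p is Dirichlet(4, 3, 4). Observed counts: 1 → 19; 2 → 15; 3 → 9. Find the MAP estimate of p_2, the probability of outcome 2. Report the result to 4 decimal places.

The posterior is Dirichlet(αᵢ + nᵢ) = Dirichlet(23, 18, 13).
For a Dirichlet(a₁,…,a_K) with all aᵢ > 1, the mode has j-th component (aⱼ − 1)/(Σaᵢ − K).
Here Σaᵢ = 54 and K = 3, so p_2 = (18 − 1)/(54 − 3) = 17/51 ≈ 0.3333.

MAP estimate: 0.3333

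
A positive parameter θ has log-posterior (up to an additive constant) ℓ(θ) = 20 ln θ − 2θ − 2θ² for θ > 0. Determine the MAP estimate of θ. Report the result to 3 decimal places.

θ̂_MAP = 2.000

ℓ'(θ) = 20/θ − 2 − 4θ. Setting this to zero and multiplying by θ: 4θ² + 2θ − 20 = 0.
θ = (−2 + √(2² + 4·4·20)) / (2·4) = (−2 + √324) / 8 = (−2 + 18)/8 = 2.
ℓ''(θ) = −20/θ² − 4 < 0, confirming a maximum.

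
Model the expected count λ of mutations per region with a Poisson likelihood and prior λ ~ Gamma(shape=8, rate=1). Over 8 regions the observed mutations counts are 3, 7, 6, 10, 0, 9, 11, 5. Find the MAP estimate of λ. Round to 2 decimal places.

Σxᵢ = 3+7+6+10+0+9+11+5 = 51, with n = 8.
Posterior ∝ λ^7e^(−1λ) · λ^51e^(−8λ) = λ^58e^(−9λ), i.e. Gamma(shape=59, rate=9).
The mode of a Gamma(a, b) with a ≥ 1 (shape–rate) is (a−1)/b = 58/9 ≈ 6.44.

λ̂_MAP = 6.44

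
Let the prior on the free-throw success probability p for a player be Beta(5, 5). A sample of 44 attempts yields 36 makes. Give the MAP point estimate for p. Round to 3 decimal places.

Prior: Beta(5, 5).
Data: 36 successes in 44 trials. The binomial likelihood contributes p^36(1−p)^8, so the posterior is Beta(5+36, 5+8) = Beta(41, 13).
For Beta(a, b) with a, b > 1 the mode is (a−1)/(a+b−2) = 40/52 ≈ 0.769.

p̂_MAP = 0.769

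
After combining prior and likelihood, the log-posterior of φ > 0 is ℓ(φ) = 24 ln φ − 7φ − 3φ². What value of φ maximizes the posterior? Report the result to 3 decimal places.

φ̂_MAP = 1.500

ℓ'(φ) = 24/φ − 7 − 6φ. Setting this to zero and multiplying by φ: 6φ² + 7φ − 24 = 0.
φ = (−7 + √(7² + 4·6·24)) / (2·6) = (−7 + √625) / 12 = (−7 + 25)/12 = 3/2.
ℓ''(φ) = −24/φ² − 6 < 0, confirming a maximum.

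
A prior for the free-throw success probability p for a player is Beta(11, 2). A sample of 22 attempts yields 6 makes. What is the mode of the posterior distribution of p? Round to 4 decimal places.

Prior: Beta(11, 2).
Data: 6 successes in 22 trials. The binomial likelihood contributes p^6(1−p)^16, so the posterior is Beta(11+6, 2+16) = Beta(17, 18).
For Beta(a, b) with a, b > 1 the mode is (a−1)/(a+b−2) = 16/33 ≈ 0.4848.

p̂_MAP = 0.4848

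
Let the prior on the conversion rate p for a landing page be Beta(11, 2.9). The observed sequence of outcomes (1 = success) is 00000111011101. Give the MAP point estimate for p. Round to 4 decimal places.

Prior: Beta(11, 2.9).
Data: 7 successes in 14 trials (from the sequence). The binomial likelihood contributes p^7(1−p)^7, so the posterior is Beta(11+7, 2.9+7) = Beta(18, 9.9).
For Beta(a, b) with a, b > 1 the mode is (a−1)/(a+b−2) = 17/25.9 ≈ 0.6564.

p̂_MAP = 0.6564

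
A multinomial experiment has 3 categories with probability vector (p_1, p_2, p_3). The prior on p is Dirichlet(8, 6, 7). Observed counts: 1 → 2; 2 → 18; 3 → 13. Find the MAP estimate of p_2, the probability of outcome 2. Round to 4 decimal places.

MAP estimate: 0.4510

The posterior is Dirichlet(αᵢ + nᵢ) = Dirichlet(10, 24, 20).
For a Dirichlet(a₁,…,a_K) with all aᵢ > 1, the mode has j-th component (aⱼ − 1)/(Σaᵢ − K).
Here Σaᵢ = 54 and K = 3, so p_2 = (24 − 1)/(54 − 3) = 23/51 ≈ 0.4510.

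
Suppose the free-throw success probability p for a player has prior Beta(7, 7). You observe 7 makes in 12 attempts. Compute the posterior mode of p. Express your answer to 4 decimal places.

p̂_MAP = 0.5417

Prior: Beta(7, 7).
Data: 7 successes in 12 trials. The binomial likelihood contributes p^7(1−p)^5, so the posterior is Beta(7+7, 7+5) = Beta(14, 12).
For Beta(a, b) with a, b > 1 the mode is (a−1)/(a+b−2) = 13/24 ≈ 0.5417.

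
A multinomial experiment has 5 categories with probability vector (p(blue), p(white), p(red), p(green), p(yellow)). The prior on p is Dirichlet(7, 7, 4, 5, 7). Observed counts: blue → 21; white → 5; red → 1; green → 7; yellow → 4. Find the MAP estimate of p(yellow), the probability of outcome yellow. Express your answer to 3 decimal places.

MAP estimate of p(yellow) = 0.159

The posterior is Dirichlet(αᵢ + nᵢ) = Dirichlet(28, 12, 5, 12, 11).
For a Dirichlet(a₁,…,a_K) with all aᵢ > 1, the mode has j-th component (aⱼ − 1)/(Σaᵢ − K).
Here Σaᵢ = 68 and K = 5, so p(yellow) = (11 − 1)/(68 − 5) = 10/63 ≈ 0.159.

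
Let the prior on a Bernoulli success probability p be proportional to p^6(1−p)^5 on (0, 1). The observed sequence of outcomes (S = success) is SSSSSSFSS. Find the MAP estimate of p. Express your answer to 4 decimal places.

p̂_MAP = 0.7000

The prior density ∝ p^6(1−p)^5 is the kernel of Beta(7, 6).
Data: 8 successes in 9 trials (from the sequence). The binomial likelihood contributes p^8(1−p)^1, so the posterior is Beta(7+8, 6+1) = Beta(15, 7).
For Beta(a, b) with a, b > 1 the mode is (a−1)/(a+b−2) = 14/20 ≈ 0.7000.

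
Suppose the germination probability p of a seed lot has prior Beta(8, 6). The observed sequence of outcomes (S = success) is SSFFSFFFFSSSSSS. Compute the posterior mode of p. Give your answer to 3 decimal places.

Prior: Beta(8, 6).
Data: 9 successes in 15 trials (from the sequence). The binomial likelihood contributes p^9(1−p)^6, so the posterior is Beta(8+9, 6+6) = Beta(17, 12).
For Beta(a, b) with a, b > 1 the mode is (a−1)/(a+b−2) = 16/27 ≈ 0.593.

p̂_MAP = 0.593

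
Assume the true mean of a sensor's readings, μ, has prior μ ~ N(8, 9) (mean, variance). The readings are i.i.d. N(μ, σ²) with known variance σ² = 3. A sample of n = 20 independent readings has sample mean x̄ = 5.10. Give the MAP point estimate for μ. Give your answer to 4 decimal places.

n = 20, x̄ = 5.10.
For a Normal prior and Normal likelihood with known variance, the posterior is Normal; its mode equals its mean, the precision-weighted average.
Prior precision 1/σ₀² = 1/9; data precision n/σ² = 20/3.
μ̂ = ((1/9)·8 + (20/3)·5.1) / (1/9 + 20/3) = (314/9)/(61/9) = 314/61 ≈ 5.1475.

μ̂_MAP = 5.1475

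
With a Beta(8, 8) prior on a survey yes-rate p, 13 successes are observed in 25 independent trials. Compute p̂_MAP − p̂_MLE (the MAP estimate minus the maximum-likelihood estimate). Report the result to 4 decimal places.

Posterior is Beta(21, 20); MAP = (21−1)/(41−2) = 20/39 ≈ 0.51282.
MLE ignores the prior: p̂_MLE = k/n = 13/25 ≈ 0.52000.
Difference = 20/39 − 13/25 = -7/975 ≈ -0.0072.

MAP − MLE = -0.0072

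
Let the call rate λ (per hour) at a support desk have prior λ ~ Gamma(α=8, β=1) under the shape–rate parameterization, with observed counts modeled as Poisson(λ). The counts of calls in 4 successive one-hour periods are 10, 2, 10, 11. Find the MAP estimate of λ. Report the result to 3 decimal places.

λ̂_MAP = 8.000

Σxᵢ = 10+2+10+11 = 33, with n = 4.
Posterior ∝ λ^7e^(−1λ) · λ^33e^(−4λ) = λ^40e^(−5λ), i.e. Gamma(shape=41, rate=5).
The mode of a Gamma(a, b) with a ≥ 1 (shape–rate) is (a−1)/b = 40/5 ≈ 8.000.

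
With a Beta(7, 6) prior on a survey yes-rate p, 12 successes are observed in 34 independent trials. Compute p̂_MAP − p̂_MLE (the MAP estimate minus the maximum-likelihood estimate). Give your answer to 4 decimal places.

MAP − MLE = 0.0471

Posterior is Beta(19, 28); MAP = (19−1)/(47−2) = 18/45 ≈ 0.40000.
MLE ignores the prior: p̂_MLE = k/n = 12/34 ≈ 0.35294.
Difference = 18/45 − 12/34 = 4/85 ≈ 0.0471.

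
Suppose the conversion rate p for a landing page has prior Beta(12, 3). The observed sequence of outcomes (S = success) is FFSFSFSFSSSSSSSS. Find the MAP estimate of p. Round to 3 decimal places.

Prior: Beta(12, 3).
Data: 11 successes in 16 trials (from the sequence). The binomial likelihood contributes p^11(1−p)^5, so the posterior is Beta(12+11, 3+5) = Beta(23, 8).
For Beta(a, b) with a, b > 1 the mode is (a−1)/(a+b−2) = 22/29 ≈ 0.759.

p̂_MAP = 0.759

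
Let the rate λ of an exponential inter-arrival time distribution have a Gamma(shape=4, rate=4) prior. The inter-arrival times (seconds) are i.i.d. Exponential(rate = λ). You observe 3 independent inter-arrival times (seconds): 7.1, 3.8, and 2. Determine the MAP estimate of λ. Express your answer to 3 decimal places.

The Exponential(rate=λ) likelihood is ∝ λ^n e^(−λΣtᵢ). Here n = 3 and Σtᵢ = 7.1 + 3.8 + 2 = 12.9.
Posterior ∝ λ^3e^(−4λ) · λ^3e^(−12.9λ) = λ^6e^(−16.9λ), i.e. Gamma(7, 16.9).
Mode = (a−1)/b = 6/16.9 ≈ 0.355.

λ̂_MAP = 0.355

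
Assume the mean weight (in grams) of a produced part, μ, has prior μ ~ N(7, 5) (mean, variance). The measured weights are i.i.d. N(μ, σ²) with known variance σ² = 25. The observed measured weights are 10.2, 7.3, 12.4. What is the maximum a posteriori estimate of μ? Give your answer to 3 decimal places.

n = 3; x̄ = (10.2 + 7.3 + 12.4)/3 = 29.9/3 = 299/30 ≈ 9.9667.
For a Normal prior and Normal likelihood with known variance, the posterior is Normal; its mode equals its mean, the precision-weighted average.
Prior precision 1/σ₀² = 1/5 = 0.2; data precision n/σ² = 3/25 = 0.12.
μ̂ = (0.2·7 + 0.12·(299/30)) / (0.2 + 0.12) = 2.596/0.32 = 8.1125 ≈ 8.113.

μ̂_MAP = 8.113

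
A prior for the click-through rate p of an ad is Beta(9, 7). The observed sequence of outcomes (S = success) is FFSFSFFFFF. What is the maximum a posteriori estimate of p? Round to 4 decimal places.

Prior: Beta(9, 7).
Data: 2 successes in 10 trials (from the sequence). The binomial likelihood contributes p^2(1−p)^8, so the posterior is Beta(9+2, 7+8) = Beta(11, 15).
For Beta(a, b) with a, b > 1 the mode is (a−1)/(a+b−2) = 10/24 ≈ 0.4167.

p̂_MAP = 0.4167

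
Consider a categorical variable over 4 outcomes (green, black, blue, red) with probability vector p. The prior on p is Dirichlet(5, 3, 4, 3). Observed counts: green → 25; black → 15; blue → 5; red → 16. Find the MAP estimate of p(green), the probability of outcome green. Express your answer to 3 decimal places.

The posterior is Dirichlet(αᵢ + nᵢ) = Dirichlet(30, 18, 9, 19).
For a Dirichlet(a₁,…,a_K) with all aᵢ > 1, the mode has j-th component (aⱼ − 1)/(Σaᵢ − K).
Here Σaᵢ = 76 and K = 4, so p(green) = (30 − 1)/(76 − 4) = 29/72 ≈ 0.403.

MAP estimate of p(green) = 0.403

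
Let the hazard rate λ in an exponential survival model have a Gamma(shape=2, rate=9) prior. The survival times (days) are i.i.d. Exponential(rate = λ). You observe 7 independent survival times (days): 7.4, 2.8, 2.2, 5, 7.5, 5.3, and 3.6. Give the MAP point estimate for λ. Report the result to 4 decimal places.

λ̂_MAP = 0.1869

The Exponential(rate=λ) likelihood is ∝ λ^n e^(−λΣtᵢ). Here n = 7 and Σtᵢ = 7.4 + 2.8 + 2.2 + 5 + 7.5 + 5.3 + 3.6 = 33.8.
Posterior ∝ λe^(−9λ) · λ^7e^(−33.8λ) = λ^8e^(−42.8λ), i.e. Gamma(9, 42.8).
Mode = (a−1)/b = 8/42.8 ≈ 0.1869.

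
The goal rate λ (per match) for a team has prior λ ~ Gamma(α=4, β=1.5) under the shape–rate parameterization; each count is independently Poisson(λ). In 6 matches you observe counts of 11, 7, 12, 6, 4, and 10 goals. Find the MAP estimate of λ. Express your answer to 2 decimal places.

Σxᵢ = 11+7+12+6+4+10 = 50, with n = 6.
Posterior ∝ λ^3e^(−1.5λ) · λ^50e^(−6λ) = λ^53e^(−7.5λ), i.e. Gamma(shape=54, rate=7.5).
The mode of a Gamma(a, b) with a ≥ 1 (shape–rate) is (a−1)/b = 53/7.5 ≈ 7.07.

λ̂_MAP = 7.07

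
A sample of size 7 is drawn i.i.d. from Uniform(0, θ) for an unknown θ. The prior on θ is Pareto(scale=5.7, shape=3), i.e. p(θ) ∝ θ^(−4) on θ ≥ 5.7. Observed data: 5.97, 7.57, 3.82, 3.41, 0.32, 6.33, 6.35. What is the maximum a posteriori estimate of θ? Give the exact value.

θ̂_MAP = 7.57

The Uniform(0, θ) likelihood is θ^(−n) for θ ≥ max(xᵢ), zero otherwise. Here max(xᵢ) = 7.57.
Posterior ∝ θ^(−4) · θ^(−7) = θ^(−11) on θ ≥ max(5.7, 7.57) = 7.57.
This density is strictly decreasing in θ, so the posterior mode lies at the lower boundary of the support.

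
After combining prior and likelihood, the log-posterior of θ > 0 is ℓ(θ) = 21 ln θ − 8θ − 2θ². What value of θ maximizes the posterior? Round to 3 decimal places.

ℓ'(θ) = 21/θ − 8 − 4θ. Setting this to zero and multiplying by θ: 4θ² + 8θ − 21 = 0.
θ = (−8 + √(8² + 4·4·21)) / (2·4) = (−8 + √400) / 8 = (−8 + 20)/8 = 3/2.
ℓ''(θ) = −21/θ² − 4 < 0, confirming a maximum.

θ̂_MAP = 1.500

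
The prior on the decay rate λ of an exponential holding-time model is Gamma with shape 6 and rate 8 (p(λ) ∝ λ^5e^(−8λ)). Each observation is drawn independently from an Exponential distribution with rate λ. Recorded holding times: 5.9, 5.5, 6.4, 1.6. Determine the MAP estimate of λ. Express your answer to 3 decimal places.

The Exponential(rate=λ) likelihood is ∝ λ^n e^(−λΣtᵢ). Here n = 4 and Σtᵢ = 5.9 + 5.5 + 6.4 + 1.6 = 19.4.
Posterior ∝ λ^5e^(−8λ) · λ^4e^(−19.4λ) = λ^9e^(−27.4λ), i.e. Gamma(10, 27.4).
Mode = (a−1)/b = 9/27.4 ≈ 0.328.

λ̂_MAP = 0.328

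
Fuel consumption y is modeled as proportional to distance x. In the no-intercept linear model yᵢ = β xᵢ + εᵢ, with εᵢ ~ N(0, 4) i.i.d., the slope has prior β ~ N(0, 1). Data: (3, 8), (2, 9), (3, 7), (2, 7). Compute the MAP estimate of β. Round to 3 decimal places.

log p(β | y) = −Σ(yᵢ − βxᵢ)²/(2·4) − β²/(2·1) + const.
Setting the derivative to zero: Σxᵢ(yᵢ − βxᵢ)/4 − β/1 = 0, so β = Σxᵢyᵢ / (Σxᵢ² + σ²/τ²).
Σxᵢyᵢ = 3·8 + 2·9 + 3·7 + 2·7 = 77; Σxᵢ² = 26; σ²/τ² = 4.
β̂_MAP = 77 / (26 + 4) = 77/30 ≈ 2.567.

β̂_MAP = 2.567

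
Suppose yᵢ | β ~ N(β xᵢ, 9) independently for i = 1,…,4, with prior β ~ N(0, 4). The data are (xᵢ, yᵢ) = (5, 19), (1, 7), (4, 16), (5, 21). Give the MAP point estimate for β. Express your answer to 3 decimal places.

log p(β | y) = −Σ(yᵢ − βxᵢ)²/(2·9) − β²/(2·4) + const.
Setting the derivative to zero: Σxᵢ(yᵢ − βxᵢ)/9 − β/4 = 0, so β = Σxᵢyᵢ / (Σxᵢ² + σ²/τ²).
Σxᵢyᵢ = 5·19 + 1·7 + 4·16 + 5·21 = 271; Σxᵢ² = 67; σ²/τ² = 2.25.
β̂_MAP = 271 / (67 + 2.25) = 271/69.25 ≈ 3.913.

β̂_MAP = 3.913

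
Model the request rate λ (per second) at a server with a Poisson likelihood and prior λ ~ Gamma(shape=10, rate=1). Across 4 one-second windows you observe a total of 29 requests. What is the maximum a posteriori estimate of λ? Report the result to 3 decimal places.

λ̂_MAP = 7.600

Σxᵢ = 29, n = 4.
Posterior ∝ λ^9e^(−1λ) · λ^29e^(−4λ) = λ^38e^(−5λ), i.e. Gamma(shape=39, rate=5).
The mode of a Gamma(a, b) with a ≥ 1 (shape–rate) is (a−1)/b = 38/5 ≈ 7.600.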